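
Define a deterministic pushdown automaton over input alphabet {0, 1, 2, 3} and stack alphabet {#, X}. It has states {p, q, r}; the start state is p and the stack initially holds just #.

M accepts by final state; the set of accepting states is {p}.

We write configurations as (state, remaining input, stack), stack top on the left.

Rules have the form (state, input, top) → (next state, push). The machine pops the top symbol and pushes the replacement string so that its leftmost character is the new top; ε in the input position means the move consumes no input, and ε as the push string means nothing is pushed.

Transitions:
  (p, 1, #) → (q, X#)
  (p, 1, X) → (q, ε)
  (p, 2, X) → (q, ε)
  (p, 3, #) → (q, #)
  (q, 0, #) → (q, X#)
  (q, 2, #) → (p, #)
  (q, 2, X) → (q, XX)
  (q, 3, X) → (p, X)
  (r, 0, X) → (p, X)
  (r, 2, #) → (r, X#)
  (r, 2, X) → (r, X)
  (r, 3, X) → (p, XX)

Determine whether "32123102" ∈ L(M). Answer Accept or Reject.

Reject

(p, 32123102, #) ⊢ (q, 2123102, #) ⊢ (p, 123102, #) ⊢ (q, 23102, X#) ⊢ (q, 3102, XX#) ⊢ (p, 102, XX#) ⊢ (q, 02, X#)
No transition applies at (q, 02, X#); input not fully consumed.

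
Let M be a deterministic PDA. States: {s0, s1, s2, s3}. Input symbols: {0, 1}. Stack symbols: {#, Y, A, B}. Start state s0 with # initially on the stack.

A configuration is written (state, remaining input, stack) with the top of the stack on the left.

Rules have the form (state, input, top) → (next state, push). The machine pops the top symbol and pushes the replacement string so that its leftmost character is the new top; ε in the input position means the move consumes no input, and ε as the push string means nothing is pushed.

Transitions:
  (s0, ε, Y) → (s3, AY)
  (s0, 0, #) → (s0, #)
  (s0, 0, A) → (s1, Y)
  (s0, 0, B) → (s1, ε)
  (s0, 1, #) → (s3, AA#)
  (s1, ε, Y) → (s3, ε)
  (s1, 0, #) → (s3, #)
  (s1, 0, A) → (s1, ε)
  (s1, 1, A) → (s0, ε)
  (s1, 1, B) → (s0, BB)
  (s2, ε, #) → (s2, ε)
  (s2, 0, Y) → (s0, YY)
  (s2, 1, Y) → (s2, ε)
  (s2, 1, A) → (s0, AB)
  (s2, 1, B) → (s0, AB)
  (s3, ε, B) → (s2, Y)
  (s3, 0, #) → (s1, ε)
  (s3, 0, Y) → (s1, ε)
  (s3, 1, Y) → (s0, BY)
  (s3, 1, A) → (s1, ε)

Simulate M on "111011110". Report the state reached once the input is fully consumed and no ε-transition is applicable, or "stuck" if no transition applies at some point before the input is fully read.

stuck

(s0, 111011110, #)
  read 1, top #: go to s3, push AA# → (s3, 11011110, AA#)
  read 1, top A: go to s1, push ε → (s1, 1011110, A#)
  read 1, top A: go to s0, push ε → (s0, 011110, #)
  read 0, top #: go to s0, push # → (s0, 11110, #)
  read 1, top #: go to s3, push AA# → (s3, 1110, AA#)
  read 1, top A: go to s1, push ε → (s1, 110, A#)
  read 1, top A: go to s0, push ε → (s0, 10, #)
  read 1, top #: go to s3, push AA# → (s3, 0, AA#)
No transition for (s3, 0, top A); M blocks with input 0 remaining.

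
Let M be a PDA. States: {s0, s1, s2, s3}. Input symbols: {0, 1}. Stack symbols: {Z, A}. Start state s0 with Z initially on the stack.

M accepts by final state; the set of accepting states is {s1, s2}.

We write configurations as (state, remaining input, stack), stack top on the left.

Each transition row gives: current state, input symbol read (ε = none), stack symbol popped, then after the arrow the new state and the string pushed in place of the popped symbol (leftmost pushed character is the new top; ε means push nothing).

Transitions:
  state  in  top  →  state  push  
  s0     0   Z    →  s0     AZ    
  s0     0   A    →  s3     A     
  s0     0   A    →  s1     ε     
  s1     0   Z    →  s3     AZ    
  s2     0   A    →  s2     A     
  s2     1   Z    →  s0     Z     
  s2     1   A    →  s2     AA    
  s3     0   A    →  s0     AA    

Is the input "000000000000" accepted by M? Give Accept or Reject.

Accept

One accepting computation: (s0, 000000000000, Z) ⊢ (s0, 00000000000, AZ) ⊢ (s3, 0000000000, AZ) ⊢ (s0, 000000000, AAZ) ⊢ (s3, 00000000, AAZ) ⊢ (s0, 0000000, AAAZ) ⊢ (s3, 000000, AAAZ) ⊢ (s0, 00000, AAAAZ) ⊢ (s3, 0000, AAAAZ) ⊢ (s0, 000, AAAAAZ) ⊢ (s3, 00, AAAAAZ) ⊢ (s0, 0, AAAAAAZ) ⊢ (s1, ε, AAAAAZ)
All input consumed and state s1 ∈ F.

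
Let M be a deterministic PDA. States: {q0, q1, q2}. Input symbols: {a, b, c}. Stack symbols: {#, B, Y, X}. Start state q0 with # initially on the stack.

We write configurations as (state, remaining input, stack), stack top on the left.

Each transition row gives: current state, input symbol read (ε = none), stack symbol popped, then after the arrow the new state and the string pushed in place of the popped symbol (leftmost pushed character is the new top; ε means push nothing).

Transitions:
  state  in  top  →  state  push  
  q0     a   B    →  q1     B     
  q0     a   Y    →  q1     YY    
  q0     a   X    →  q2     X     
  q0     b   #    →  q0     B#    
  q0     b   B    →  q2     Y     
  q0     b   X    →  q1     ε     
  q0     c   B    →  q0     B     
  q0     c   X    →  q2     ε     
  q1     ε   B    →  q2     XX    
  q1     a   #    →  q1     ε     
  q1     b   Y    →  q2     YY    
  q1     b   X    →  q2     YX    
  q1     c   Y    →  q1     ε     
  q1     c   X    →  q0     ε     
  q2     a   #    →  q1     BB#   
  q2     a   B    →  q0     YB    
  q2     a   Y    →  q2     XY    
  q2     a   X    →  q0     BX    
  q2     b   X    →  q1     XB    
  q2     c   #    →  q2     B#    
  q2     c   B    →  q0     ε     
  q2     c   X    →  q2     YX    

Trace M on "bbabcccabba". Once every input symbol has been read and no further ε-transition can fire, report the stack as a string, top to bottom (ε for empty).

XYXBXY#

(q0, bbabcccabba, #)
  read b, top #: go to q0, push B# → (q0, babcccabba, B#)
  read b, top B: go to q2, push Y → (q2, abcccabba, Y#)
  read a, top Y: go to q2, push XY → (q2, bcccabba, XY#)
  read b, top X: go to q1, push XB → (q1, cccabba, XBY#)
  read c, top X: go to q0, push ε → (q0, ccabba, BY#)
  read c, top B: go to q0, push B → (q0, cabba, BY#)
  read c, top B: go to q0, push B → (q0, abba, BY#)
  read a, top B: go to q1, push B → (q1, bba, BY#)
  ε-move, top B: go to q2, push XX → (q2, bba, XXY#)
  read b, top X: go to q1, push XB → (q1, ba, XBXY#)
  read b, top X: go to q2, push YX → (q2, a, YXBXY#)
  read a, top Y: go to q2, push XY → (q2, ε, XYXBXY#)
All input consumed in state q2 with stack XYXBXY#.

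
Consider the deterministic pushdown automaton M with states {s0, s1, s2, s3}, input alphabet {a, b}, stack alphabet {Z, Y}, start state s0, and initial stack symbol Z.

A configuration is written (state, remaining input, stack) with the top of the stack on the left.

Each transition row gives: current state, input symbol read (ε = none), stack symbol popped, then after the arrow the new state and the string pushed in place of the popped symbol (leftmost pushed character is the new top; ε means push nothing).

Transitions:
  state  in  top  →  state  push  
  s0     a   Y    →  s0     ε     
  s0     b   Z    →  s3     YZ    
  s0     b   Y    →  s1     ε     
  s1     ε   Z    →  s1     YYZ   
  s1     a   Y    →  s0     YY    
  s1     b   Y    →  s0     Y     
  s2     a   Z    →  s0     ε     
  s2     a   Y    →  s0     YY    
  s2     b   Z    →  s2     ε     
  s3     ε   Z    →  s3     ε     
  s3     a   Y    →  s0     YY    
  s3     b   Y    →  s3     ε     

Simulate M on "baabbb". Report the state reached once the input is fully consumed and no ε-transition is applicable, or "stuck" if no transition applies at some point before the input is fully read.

(s0, baabbb, Z) ⊢ (s3, aabbb, YZ) ⊢ (s0, abbb, YYZ) ⊢ (s0, bbb, YZ) ⊢ (s1, bb, Z) ⊢ (s1, bb, YYZ) ⊢ (s0, b, YYZ) ⊢ (s1, ε, YZ)
All input consumed; M is in state s1.

s1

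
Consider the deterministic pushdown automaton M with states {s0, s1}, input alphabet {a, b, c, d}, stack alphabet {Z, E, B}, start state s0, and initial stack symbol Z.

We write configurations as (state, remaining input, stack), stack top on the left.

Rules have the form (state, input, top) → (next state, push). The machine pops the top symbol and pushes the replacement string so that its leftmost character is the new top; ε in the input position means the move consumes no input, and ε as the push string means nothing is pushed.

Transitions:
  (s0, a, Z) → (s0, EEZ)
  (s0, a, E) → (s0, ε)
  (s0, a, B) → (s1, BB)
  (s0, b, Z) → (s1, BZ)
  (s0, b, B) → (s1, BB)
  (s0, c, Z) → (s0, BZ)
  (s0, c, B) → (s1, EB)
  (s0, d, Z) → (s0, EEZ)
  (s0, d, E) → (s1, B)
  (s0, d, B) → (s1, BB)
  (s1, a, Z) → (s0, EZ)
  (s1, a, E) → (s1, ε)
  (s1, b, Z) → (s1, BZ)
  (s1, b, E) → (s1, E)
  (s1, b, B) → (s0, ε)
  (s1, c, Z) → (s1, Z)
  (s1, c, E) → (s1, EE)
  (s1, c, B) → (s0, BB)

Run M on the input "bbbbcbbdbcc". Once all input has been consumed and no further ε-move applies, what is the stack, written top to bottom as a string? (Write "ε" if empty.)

(s0, bbbbcbbdbcc, Z) ⊢ (s1, bbbcbbdbcc, BZ) ⊢ (s0, bbcbbdbcc, Z) ⊢ (s1, bcbbdbcc, BZ) ⊢ (s0, cbbdbcc, Z) ⊢ (s0, bbdbcc, BZ) ⊢ (s1, bdbcc, BBZ) ⊢ (s0, dbcc, BZ) ⊢ (s1, bcc, BBZ) ⊢ (s0, cc, BZ) ⊢ (s1, c, EBZ) ⊢ (s1, ε, EEBZ)
All input consumed in state s1 with stack EEBZ.

EEBZ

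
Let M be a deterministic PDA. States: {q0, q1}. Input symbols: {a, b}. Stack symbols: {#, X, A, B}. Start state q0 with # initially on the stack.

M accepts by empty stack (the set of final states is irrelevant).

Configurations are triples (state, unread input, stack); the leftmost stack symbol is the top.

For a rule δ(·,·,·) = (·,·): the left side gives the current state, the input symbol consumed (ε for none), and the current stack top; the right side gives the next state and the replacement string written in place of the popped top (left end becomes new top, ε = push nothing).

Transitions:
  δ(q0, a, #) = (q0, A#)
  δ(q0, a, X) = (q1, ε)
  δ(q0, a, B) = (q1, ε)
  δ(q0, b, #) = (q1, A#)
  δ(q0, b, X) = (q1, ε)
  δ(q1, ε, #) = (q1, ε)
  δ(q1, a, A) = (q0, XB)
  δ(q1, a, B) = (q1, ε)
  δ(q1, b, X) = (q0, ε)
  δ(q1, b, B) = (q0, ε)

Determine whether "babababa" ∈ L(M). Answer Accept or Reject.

(q0, babababa, #)
  read b, top #: go to q1, push A# → (q1, abababa, A#)
  read a, top A: go to q0, push XB → (q0, bababa, XB#)
  read b, top X: go to q1, push ε → (q1, ababa, B#)
  read a, top B: go to q1, push ε → (q1, baba, #)
  ε-move, top #: go to q1, push ε → (q1, baba, ε)
No transition applies at (q1, baba, ε); input not fully consumed.

Reject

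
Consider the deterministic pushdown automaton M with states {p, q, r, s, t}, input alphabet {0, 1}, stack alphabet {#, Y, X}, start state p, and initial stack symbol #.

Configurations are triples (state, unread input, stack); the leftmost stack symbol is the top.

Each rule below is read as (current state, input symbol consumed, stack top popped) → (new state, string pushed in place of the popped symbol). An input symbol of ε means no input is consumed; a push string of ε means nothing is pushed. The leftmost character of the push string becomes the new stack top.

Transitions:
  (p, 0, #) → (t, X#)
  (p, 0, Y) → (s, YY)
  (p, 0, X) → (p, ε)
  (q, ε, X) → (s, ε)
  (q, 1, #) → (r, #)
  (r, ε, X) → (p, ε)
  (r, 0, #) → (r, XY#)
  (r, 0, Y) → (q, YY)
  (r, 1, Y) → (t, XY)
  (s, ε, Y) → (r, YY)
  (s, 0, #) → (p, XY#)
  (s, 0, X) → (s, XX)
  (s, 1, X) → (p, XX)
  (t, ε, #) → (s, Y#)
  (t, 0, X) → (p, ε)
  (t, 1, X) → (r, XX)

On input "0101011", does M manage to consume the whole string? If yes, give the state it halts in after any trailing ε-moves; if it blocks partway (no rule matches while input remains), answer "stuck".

(p, 0101011, #)
  read 0, top #: go to t, push X# → (t, 101011, X#)
  read 1, top X: go to r, push XX → (r, 01011, XX#)
  ε-move, top X: go to p, push ε → (p, 01011, X#)
  read 0, top X: go to p, push ε → (p, 1011, #)
No transition for (p, 1, top #); M blocks with input 1011 remaining.

stuck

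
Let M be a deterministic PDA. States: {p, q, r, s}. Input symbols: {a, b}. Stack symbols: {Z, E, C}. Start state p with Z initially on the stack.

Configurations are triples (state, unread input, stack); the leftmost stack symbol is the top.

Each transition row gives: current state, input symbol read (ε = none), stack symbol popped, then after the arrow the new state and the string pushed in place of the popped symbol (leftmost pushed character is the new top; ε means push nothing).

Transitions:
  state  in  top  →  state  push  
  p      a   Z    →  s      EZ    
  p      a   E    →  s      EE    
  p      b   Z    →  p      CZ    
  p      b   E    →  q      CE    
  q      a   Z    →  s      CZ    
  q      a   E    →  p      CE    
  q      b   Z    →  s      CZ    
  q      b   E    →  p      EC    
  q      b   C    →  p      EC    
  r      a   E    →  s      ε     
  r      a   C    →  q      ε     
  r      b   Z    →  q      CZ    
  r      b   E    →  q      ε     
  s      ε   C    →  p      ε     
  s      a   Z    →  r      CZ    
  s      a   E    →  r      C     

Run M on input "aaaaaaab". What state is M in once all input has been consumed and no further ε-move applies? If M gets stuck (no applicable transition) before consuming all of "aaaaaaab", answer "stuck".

(p, aaaaaaab, Z)
  read a, top Z: go to s, push EZ → (s, aaaaaab, EZ)
  read a, top E: go to r, push C → (r, aaaaab, CZ)
  read a, top C: go to q, push ε → (q, aaaab, Z)
  read a, top Z: go to s, push CZ → (s, aaab, CZ)
  ε-move, top C: go to p, push ε → (p, aaab, Z)
  read a, top Z: go to s, push EZ → (s, aab, EZ)
  read a, top E: go to r, push C → (r, ab, CZ)
  read a, top C: go to q, push ε → (q, b, Z)
  read b, top Z: go to s, push CZ → (s, ε, CZ)
  ε-move, top C: go to p, push ε → (p, ε, Z)
All input consumed; M is in state p.

p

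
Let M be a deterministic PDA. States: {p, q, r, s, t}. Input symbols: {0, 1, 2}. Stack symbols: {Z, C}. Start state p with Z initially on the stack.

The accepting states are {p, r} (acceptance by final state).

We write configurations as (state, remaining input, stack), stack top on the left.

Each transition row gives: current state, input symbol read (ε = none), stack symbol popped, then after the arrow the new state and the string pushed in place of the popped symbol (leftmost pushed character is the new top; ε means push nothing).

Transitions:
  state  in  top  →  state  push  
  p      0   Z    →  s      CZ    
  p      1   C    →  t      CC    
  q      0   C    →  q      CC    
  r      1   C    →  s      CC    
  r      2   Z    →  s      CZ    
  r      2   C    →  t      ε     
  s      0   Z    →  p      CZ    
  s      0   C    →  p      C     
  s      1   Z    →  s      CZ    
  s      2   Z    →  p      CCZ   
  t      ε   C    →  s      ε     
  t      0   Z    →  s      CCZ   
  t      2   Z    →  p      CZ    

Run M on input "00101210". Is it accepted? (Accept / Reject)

Reject

(p, 00101210, Z) ⊢ (s, 0101210, CZ) ⊢ (p, 101210, CZ) ⊢ (t, 01210, CCZ) ⊢ (s, 01210, CZ) ⊢ (p, 1210, CZ) ⊢ (t, 210, CCZ) ⊢ (s, 210, CZ)
No transition applies at (s, 210, CZ); input not fully consumed.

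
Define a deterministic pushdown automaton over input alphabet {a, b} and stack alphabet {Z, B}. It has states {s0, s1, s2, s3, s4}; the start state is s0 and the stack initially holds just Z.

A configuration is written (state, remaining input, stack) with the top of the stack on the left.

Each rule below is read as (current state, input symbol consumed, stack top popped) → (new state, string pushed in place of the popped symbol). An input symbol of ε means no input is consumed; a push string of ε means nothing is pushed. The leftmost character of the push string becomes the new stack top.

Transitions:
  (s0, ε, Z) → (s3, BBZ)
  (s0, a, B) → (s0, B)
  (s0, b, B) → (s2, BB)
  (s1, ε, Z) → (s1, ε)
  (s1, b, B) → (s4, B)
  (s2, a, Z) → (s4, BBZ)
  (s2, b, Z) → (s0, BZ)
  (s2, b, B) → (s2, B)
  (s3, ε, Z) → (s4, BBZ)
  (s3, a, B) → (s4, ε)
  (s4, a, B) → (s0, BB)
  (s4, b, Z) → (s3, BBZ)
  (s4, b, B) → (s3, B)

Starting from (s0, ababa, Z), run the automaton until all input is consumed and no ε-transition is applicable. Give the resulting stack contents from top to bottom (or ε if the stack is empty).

BZ

(s0, ababa, Z) ⊢ (s3, ababa, BBZ) ⊢ (s4, baba, BZ) ⊢ (s3, aba, BZ) ⊢ (s4, ba, Z) ⊢ (s3, a, BBZ) ⊢ (s4, ε, BZ)
All input consumed in state s4 with stack BZ.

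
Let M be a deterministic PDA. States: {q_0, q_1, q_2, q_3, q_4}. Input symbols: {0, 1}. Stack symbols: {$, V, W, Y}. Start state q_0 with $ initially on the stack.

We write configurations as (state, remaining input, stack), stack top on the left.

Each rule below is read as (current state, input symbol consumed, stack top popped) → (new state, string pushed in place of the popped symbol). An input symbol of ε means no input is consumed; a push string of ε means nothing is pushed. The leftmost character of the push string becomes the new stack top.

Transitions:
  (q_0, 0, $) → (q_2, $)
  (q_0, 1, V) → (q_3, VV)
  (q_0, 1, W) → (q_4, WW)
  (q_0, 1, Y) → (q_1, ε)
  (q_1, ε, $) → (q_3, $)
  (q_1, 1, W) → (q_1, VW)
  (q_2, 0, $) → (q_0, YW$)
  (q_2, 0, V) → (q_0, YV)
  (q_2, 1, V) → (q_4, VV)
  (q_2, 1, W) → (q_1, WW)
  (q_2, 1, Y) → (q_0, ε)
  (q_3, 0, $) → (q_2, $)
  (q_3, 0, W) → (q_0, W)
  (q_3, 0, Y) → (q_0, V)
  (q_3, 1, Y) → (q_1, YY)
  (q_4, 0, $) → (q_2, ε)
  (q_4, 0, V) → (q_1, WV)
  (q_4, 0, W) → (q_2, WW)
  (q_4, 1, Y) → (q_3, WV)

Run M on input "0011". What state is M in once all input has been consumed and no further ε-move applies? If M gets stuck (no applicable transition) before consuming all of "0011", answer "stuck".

q_1

(q_0, 0011, $)
  read 0, top $: go to q_2, push $ → (q_2, 011, $)
  read 0, top $: go to q_0, push YW$ → (q_0, 11, YW$)
  read 1, top Y: go to q_1, push ε → (q_1, 1, W$)
  read 1, top W: go to q_1, push VW → (q_1, ε, VW$)
All input consumed; M is in state q_1.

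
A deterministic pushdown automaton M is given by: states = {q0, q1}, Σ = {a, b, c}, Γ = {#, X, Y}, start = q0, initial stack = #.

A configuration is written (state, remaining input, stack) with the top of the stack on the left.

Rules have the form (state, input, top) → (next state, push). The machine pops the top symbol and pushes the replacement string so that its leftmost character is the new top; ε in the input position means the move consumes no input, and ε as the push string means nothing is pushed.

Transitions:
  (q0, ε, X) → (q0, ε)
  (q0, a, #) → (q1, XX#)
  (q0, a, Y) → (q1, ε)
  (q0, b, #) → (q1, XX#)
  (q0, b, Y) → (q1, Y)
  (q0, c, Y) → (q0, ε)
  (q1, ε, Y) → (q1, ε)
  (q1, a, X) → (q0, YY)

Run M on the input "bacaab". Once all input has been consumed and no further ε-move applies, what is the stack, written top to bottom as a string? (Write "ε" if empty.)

#

(q0, bacaab, #)
  read b, top #: go to q1, push XX# → (q1, acaab, XX#)
  read a, top X: go to q0, push YY → (q0, caab, YYX#)
  read c, top Y: go to q0, push ε → (q0, aab, YX#)
  read a, top Y: go to q1, push ε → (q1, ab, X#)
  read a, top X: go to q0, push YY → (q0, b, YY#)
  read b, top Y: go to q1, push Y → (q1, ε, YY#)
  ε-move, top Y: go to q1, push ε → (q1, ε, Y#)
  ε-move, top Y: go to q1, push ε → (q1, ε, #)
All input consumed in state q1 with stack #.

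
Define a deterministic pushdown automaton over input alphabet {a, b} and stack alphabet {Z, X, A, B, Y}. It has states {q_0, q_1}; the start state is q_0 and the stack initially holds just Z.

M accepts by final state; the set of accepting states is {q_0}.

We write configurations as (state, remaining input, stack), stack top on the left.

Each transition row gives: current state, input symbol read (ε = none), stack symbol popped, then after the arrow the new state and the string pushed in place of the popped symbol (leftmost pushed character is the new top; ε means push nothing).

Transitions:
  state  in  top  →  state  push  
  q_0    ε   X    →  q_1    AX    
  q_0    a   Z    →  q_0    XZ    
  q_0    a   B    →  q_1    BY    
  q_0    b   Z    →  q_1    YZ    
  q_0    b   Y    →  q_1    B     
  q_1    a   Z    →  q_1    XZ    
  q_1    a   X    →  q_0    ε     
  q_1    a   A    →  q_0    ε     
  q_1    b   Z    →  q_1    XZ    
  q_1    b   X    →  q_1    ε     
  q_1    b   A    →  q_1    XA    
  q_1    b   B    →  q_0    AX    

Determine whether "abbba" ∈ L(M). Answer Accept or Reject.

(q_0, abbba, Z)
  read a, top Z: go to q_0, push XZ → (q_0, bbba, XZ)
  ε-move, top X: go to q_1, push AX → (q_1, bbba, AXZ)
  read b, top A: go to q_1, push XA → (q_1, bba, XAXZ)
  read b, top X: go to q_1, push ε → (q_1, ba, AXZ)
  read b, top A: go to q_1, push XA → (q_1, a, XAXZ)
  read a, top X: go to q_0, push ε → (q_0, ε, AXZ)
All input consumed; state q_0 ∈ F.

Accept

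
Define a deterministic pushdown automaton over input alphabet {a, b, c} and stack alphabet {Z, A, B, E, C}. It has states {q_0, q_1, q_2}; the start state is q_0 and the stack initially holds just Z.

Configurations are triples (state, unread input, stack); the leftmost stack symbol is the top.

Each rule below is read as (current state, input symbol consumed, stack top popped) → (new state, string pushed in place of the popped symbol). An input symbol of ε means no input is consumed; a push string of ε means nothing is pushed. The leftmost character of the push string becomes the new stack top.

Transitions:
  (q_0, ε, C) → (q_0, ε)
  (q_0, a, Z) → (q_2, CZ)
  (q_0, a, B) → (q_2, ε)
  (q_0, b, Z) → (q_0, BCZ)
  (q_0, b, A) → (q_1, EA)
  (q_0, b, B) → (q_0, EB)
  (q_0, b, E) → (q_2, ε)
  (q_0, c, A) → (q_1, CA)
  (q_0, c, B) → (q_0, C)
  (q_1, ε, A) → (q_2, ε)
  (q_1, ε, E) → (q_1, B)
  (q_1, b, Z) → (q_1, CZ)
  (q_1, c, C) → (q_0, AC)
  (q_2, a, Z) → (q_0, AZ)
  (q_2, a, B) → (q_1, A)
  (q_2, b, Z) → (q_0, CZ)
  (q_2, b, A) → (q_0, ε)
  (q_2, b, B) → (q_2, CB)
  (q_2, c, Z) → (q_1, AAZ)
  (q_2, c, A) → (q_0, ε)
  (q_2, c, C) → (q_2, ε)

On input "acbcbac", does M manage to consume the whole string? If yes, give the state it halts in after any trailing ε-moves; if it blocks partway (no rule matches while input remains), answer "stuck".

stuck

(q_0, acbcbac, Z)
  read a, top Z: go to q_2, push CZ → (q_2, cbcbac, CZ)
  read c, top C: go to q_2, push ε → (q_2, bcbac, Z)
  read b, top Z: go to q_0, push CZ → (q_0, cbac, CZ)
  ε-move, top C: go to q_0, push ε → (q_0, cbac, Z)
No transition for (q_0, c, top Z); M blocks with input cbac remaining.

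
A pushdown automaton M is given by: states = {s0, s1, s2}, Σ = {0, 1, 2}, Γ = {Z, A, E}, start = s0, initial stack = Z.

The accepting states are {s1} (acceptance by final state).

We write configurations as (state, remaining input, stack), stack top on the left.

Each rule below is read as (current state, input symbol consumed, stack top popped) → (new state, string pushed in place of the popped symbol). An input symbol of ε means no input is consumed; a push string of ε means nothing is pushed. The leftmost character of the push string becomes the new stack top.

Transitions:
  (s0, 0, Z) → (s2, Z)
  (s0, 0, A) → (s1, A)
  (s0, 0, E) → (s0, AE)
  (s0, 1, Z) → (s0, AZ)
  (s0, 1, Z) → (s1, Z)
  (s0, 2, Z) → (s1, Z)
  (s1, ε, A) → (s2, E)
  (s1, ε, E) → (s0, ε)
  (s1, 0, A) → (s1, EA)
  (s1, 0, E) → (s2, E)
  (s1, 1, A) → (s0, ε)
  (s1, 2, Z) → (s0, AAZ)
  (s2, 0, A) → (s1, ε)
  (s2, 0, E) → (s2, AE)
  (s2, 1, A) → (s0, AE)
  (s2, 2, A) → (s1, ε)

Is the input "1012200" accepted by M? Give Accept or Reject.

Accept

One accepting computation: (s0, 1012200, Z) ⊢ (s0, 012200, AZ) ⊢ (s1, 12200, AZ) ⊢ (s0, 2200, Z) ⊢ (s1, 200, Z) ⊢ (s0, 00, AAZ) ⊢ (s1, 0, AAZ) ⊢ (s1, ε, EAAZ)
All input consumed and state s1 ∈ F.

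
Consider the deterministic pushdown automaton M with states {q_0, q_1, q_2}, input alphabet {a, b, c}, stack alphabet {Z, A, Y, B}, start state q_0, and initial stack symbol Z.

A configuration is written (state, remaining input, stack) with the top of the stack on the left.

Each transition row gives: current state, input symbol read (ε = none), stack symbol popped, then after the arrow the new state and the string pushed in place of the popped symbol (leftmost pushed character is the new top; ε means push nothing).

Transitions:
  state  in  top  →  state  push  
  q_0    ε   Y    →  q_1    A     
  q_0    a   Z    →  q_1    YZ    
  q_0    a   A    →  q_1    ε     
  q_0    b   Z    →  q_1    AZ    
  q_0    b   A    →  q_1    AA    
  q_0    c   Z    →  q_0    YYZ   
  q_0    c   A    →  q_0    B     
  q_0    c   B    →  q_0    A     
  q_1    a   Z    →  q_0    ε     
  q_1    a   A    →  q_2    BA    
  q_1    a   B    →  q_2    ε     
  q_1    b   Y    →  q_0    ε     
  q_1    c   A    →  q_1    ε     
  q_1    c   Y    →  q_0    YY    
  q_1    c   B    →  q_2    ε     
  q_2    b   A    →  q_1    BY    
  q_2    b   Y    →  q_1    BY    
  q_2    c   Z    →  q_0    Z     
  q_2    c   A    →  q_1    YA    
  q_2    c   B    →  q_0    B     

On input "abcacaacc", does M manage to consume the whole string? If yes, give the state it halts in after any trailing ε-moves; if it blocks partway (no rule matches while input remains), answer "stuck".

(q_0, abcacaacc, Z)
  read a, top Z: go to q_1, push YZ → (q_1, bcacaacc, YZ)
  read b, top Y: go to q_0, push ε → (q_0, cacaacc, Z)
  read c, top Z: go to q_0, push YYZ → (q_0, acaacc, YYZ)
  ε-move, top Y: go to q_1, push A → (q_1, acaacc, AYZ)
  read a, top A: go to q_2, push BA → (q_2, caacc, BAYZ)
  read c, top B: go to q_0, push B → (q_0, aacc, BAYZ)
No transition for (q_0, a, top B); M blocks with input aacc remaining.

stuck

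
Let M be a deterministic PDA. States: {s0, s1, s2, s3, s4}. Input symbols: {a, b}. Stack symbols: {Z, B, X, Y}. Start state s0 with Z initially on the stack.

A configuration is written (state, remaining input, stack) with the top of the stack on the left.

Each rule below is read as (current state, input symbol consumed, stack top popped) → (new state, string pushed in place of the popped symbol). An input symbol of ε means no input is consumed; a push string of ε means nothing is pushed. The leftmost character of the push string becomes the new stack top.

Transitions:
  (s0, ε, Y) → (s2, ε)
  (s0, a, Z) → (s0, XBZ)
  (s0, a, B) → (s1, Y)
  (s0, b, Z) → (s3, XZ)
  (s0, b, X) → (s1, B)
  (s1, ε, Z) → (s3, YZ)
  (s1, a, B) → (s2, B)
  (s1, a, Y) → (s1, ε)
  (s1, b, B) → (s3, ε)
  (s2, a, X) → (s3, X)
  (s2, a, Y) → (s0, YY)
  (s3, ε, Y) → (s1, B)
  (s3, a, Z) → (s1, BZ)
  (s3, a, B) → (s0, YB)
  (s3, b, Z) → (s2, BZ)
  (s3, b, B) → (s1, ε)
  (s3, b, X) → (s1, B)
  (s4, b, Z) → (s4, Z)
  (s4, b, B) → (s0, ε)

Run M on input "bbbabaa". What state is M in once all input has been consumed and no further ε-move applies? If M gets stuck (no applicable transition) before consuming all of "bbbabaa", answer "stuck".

(s0, bbbabaa, Z)
  read b, top Z: go to s3, push XZ → (s3, bbabaa, XZ)
  read b, top X: go to s1, push B → (s1, babaa, BZ)
  read b, top B: go to s3, push ε → (s3, abaa, Z)
  read a, top Z: go to s1, push BZ → (s1, baa, BZ)
  read b, top B: go to s3, push ε → (s3, aa, Z)
  read a, top Z: go to s1, push BZ → (s1, a, BZ)
  read a, top B: go to s2, push B → (s2, ε, BZ)
All input consumed; M is in state s2.

s2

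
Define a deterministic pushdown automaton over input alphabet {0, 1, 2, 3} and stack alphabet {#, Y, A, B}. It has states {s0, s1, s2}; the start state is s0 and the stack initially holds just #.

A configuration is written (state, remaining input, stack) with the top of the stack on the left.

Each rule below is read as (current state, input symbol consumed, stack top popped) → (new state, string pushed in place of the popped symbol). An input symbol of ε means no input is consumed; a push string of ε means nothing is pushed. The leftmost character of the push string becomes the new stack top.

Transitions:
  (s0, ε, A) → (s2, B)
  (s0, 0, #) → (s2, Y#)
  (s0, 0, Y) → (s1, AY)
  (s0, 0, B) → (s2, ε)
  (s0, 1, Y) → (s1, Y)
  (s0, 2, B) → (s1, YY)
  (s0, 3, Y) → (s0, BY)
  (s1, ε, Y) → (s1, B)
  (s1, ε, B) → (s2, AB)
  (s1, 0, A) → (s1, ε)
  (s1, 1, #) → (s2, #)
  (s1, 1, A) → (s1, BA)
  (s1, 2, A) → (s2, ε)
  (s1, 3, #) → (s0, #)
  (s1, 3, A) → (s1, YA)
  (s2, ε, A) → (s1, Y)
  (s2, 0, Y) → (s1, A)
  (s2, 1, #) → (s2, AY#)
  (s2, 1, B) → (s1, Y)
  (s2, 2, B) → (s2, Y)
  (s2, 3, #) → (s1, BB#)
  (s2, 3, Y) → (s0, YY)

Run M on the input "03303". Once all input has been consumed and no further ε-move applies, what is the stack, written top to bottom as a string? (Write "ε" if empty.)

YYY#

(s0, 03303, #)
  read 0, top #: go to s2, push Y# → (s2, 3303, Y#)
  read 3, top Y: go to s0, push YY → (s0, 303, YY#)
  read 3, top Y: go to s0, push BY → (s0, 03, BYY#)
  read 0, top B: go to s2, push ε → (s2, 3, YY#)
  read 3, top Y: go to s0, push YY → (s0, ε, YYY#)
All input consumed in state s0 with stack YYY#.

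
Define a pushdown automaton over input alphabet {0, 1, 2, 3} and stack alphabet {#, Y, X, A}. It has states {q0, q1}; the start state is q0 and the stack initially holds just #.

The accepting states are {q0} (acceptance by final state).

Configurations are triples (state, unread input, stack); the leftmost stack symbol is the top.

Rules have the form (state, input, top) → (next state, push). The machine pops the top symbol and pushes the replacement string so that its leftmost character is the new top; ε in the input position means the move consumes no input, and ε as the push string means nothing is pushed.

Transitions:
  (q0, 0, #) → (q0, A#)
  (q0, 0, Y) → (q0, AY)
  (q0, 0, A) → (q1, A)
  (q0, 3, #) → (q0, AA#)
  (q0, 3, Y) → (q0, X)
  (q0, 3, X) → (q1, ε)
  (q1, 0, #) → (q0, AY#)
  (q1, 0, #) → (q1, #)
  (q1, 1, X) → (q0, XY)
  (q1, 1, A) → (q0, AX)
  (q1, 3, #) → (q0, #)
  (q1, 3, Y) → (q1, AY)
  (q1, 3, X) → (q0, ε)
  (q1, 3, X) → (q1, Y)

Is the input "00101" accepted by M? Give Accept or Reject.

Accept

One accepting computation: (q0, 00101, #) ⊢ (q0, 0101, A#) ⊢ (q1, 101, A#) ⊢ (q0, 01, AX#) ⊢ (q1, 1, AX#) ⊢ (q0, ε, AXX#)
All input consumed and state q0 ∈ F.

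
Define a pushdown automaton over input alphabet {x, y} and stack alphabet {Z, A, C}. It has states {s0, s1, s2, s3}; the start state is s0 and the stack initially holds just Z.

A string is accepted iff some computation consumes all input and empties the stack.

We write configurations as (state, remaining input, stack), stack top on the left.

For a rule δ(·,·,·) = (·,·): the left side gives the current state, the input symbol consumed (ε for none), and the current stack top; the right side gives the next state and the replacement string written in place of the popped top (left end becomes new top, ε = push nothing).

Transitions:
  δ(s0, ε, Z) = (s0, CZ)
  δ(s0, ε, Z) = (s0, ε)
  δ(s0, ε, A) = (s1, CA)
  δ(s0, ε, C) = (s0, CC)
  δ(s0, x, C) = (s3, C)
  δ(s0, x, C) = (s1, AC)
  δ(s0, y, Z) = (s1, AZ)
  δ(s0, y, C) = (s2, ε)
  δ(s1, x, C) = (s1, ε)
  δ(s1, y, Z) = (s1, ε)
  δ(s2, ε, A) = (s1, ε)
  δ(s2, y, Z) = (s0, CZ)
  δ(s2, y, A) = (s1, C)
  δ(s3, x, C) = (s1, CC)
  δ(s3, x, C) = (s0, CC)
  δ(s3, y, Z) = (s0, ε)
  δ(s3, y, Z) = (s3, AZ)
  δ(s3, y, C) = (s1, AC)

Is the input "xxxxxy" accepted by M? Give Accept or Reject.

One accepting computation: (s0, xxxxxy, Z) ⊢ (s0, xxxxxy, CZ) ⊢ (s0, xxxxxy, CCZ) ⊢ (s3, xxxxy, CCZ) ⊢ (s1, xxxy, CCCZ) ⊢ (s1, xxy, CCZ) ⊢ (s1, xy, CZ) ⊢ (s1, y, Z) ⊢ (s1, ε, ε)
All input consumed and the stack is empty.

Accept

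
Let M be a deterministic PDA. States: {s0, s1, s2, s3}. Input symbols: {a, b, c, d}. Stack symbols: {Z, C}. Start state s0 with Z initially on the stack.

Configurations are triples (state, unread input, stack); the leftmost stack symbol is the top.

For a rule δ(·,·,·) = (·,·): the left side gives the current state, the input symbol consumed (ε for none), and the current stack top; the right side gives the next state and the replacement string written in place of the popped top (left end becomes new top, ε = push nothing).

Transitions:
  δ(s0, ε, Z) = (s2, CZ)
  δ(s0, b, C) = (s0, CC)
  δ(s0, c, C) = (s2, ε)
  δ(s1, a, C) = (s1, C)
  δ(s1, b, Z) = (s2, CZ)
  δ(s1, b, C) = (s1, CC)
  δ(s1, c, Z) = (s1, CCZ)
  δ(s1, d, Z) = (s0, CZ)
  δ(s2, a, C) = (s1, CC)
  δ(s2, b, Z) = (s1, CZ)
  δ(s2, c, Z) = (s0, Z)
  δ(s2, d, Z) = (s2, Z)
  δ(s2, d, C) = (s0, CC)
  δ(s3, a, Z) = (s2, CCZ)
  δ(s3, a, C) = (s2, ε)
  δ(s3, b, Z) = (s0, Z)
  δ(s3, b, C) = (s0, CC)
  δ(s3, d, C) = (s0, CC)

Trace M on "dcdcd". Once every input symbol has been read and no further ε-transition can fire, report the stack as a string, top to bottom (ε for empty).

CCZ

(s0, dcdcd, Z)
  ε-move, top Z: go to s2, push CZ → (s2, dcdcd, CZ)
  read d, top C: go to s0, push CC → (s0, cdcd, CCZ)
  read c, top C: go to s2, push ε → (s2, dcd, CZ)
  read d, top C: go to s0, push CC → (s0, cd, CCZ)
  read c, top C: go to s2, push ε → (s2, d, CZ)
  read d, top C: go to s0, push CC → (s0, ε, CCZ)
All input consumed in state s0 with stack CCZ.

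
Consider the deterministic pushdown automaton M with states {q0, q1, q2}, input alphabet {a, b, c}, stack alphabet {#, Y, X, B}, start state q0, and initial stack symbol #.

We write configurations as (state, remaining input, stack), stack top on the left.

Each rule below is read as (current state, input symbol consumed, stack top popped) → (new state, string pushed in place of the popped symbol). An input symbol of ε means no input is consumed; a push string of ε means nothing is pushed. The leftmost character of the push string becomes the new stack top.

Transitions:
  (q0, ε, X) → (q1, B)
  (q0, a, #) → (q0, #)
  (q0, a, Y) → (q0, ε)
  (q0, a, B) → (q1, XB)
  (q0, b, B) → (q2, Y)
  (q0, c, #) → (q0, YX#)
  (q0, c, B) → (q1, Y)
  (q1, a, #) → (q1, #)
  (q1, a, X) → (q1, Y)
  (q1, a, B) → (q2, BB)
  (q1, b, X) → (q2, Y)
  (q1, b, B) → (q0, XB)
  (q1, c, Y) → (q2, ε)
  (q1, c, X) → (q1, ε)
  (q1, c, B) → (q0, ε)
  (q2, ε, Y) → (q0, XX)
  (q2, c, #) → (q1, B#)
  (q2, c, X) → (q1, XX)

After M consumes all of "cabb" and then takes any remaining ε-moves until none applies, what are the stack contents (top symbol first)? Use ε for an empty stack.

(q0, cabb, #) ⊢ (q0, abb, YX#) ⊢ (q0, bb, X#) ⊢ (q1, bb, B#) ⊢ (q0, b, XB#) ⊢ (q1, b, BB#) ⊢ (q0, ε, XBB#) ⊢ (q1, ε, BBB#)
All input consumed in state q1 with stack BBB#.

BBB#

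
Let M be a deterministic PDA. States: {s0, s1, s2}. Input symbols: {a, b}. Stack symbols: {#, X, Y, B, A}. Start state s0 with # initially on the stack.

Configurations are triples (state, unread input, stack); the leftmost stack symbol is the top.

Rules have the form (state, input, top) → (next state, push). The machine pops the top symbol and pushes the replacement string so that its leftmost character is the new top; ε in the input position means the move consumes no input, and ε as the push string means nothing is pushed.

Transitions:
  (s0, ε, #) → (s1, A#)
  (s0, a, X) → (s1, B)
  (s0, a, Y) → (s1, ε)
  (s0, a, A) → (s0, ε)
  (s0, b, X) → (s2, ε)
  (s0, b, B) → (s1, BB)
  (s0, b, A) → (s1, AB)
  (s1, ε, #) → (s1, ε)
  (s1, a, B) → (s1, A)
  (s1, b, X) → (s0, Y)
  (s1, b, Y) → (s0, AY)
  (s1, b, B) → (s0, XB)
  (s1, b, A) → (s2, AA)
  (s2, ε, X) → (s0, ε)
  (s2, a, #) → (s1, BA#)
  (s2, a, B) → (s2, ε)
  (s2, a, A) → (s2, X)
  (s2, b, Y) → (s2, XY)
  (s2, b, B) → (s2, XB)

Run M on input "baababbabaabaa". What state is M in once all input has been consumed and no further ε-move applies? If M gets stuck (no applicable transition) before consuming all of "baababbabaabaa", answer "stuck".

(s0, baababbabaabaa, #)
  ε-move, top #: go to s1, push A# → (s1, baababbabaabaa, A#)
  read b, top A: go to s2, push AA → (s2, aababbabaabaa, AA#)
  read a, top A: go to s2, push X → (s2, ababbabaabaa, XA#)
  ε-move, top X: go to s0, push ε → (s0, ababbabaabaa, A#)
  read a, top A: go to s0, push ε → (s0, babbabaabaa, #)
  ε-move, top #: go to s1, push A# → (s1, babbabaabaa, A#)
  read b, top A: go to s2, push AA → (s2, abbabaabaa, AA#)
  read a, top A: go to s2, push X → (s2, bbabaabaa, XA#)
  ε-move, top X: go to s0, push ε → (s0, bbabaabaa, A#)
  read b, top A: go to s1, push AB → (s1, babaabaa, AB#)
  read b, top A: go to s2, push AA → (s2, abaabaa, AAB#)
  read a, top A: go to s2, push X → (s2, baabaa, XAB#)
  ε-move, top X: go to s0, push ε → (s0, baabaa, AB#)
  read b, top A: go to s1, push AB → (s1, aabaa, ABB#)
No transition for (s1, a, top A); M blocks with input aabaa remaining.

stuck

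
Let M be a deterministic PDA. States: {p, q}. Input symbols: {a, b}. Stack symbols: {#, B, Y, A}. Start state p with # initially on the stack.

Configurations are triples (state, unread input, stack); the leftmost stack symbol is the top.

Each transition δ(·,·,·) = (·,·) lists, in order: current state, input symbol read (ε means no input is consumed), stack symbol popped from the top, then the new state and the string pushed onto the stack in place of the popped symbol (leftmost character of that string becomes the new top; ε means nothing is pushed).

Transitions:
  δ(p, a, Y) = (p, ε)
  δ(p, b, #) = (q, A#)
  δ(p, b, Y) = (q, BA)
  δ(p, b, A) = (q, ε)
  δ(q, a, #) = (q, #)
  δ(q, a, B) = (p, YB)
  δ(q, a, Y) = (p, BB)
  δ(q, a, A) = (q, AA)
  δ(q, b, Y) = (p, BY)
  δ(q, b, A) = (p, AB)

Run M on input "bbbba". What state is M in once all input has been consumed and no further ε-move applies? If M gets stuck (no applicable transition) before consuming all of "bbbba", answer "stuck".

stuck

(p, bbbba, #)
  read b, top #: go to q, push A# → (q, bbba, A#)
  read b, top A: go to p, push AB → (p, bba, AB#)
  read b, top A: go to q, push ε → (q, ba, B#)
No transition for (q, b, top B); M blocks with input ba remaining.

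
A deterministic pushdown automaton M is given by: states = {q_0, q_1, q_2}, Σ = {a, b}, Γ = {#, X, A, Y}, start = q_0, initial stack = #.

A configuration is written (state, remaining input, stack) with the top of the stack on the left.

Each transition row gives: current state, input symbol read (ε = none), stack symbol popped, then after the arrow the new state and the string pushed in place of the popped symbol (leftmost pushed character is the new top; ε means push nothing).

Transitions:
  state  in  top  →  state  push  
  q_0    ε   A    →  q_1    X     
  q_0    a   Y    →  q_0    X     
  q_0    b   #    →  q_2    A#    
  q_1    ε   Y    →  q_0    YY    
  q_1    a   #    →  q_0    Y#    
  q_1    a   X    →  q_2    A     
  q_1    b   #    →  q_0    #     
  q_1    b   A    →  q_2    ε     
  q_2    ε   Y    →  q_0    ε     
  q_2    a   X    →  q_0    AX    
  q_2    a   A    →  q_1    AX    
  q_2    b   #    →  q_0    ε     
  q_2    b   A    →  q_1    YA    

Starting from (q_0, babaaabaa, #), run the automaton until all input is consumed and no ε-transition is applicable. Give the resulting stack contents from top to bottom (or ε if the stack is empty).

AXX#

(q_0, babaaabaa, #)
  read b, top #: go to q_2, push A# → (q_2, abaaabaa, A#)
  read a, top A: go to q_1, push AX → (q_1, baaabaa, AX#)
  read b, top A: go to q_2, push ε → (q_2, aaabaa, X#)
  read a, top X: go to q_0, push AX → (q_0, aabaa, AX#)
  ε-move, top A: go to q_1, push X → (q_1, aabaa, XX#)
  read a, top X: go to q_2, push A → (q_2, abaa, AX#)
  read a, top A: go to q_1, push AX → (q_1, baa, AXX#)
  read b, top A: go to q_2, push ε → (q_2, aa, XX#)
  read a, top X: go to q_0, push AX → (q_0, a, AXX#)
  ε-move, top A: go to q_1, push X → (q_1, a, XXX#)
  read a, top X: go to q_2, push A → (q_2, ε, AXX#)
All input consumed in state q_2 with stack AXX#.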